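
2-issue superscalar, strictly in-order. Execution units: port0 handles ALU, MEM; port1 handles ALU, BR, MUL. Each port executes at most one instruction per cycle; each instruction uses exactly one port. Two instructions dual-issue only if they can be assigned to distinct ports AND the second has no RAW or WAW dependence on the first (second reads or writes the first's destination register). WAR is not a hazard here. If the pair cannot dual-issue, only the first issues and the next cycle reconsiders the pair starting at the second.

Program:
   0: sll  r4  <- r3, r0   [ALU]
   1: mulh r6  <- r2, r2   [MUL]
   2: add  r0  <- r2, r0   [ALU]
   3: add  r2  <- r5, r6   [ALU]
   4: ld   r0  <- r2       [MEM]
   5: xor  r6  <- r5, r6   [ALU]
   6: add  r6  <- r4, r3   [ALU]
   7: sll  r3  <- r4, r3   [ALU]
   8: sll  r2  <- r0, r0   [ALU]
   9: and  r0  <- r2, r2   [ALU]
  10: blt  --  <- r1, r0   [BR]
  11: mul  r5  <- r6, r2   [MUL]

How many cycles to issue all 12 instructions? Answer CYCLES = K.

CYCLES = 8

[0] i0,i1  sll.ALU+mulh.MUL  -- pair
[1] i2,i3  add.ALU+add.ALU  -- pair
[2] i4,i5  ld.MEM+xor.ALU  -- pair
[3] i6,i7  add.ALU+sll.ALU  -- pair
[4] i8  sll.ALU  -- RAW r2
[5] i9  and.ALU  -- RAW r0
[6] i10  blt.BR  -- no-port BR/MUL
[7] i11  mul.MUL  -- tail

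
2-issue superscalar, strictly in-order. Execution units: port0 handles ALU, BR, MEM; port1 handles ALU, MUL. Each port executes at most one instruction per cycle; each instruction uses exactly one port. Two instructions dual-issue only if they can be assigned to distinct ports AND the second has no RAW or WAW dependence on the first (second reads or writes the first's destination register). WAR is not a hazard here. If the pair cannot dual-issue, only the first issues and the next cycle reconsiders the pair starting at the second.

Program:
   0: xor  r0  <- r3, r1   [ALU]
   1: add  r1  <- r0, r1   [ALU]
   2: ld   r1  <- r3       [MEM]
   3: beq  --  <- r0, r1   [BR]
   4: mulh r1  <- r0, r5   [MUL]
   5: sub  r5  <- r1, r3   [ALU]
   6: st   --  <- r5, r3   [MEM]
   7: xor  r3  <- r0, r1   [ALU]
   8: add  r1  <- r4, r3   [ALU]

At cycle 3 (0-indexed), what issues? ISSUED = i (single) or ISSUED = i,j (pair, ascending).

ISSUED = 3,4

#0 head=0: xor.ALU i0 RAW r0
#1 head=1: add.ALU i1 WAW r1
#2 head=2: ld.MEM i2 no-port MEM/BR
#3 head=3: beq.BR+mulh.MUL i3+i4 2-wide
#4 head=5: sub.ALU i5 RAW r5
#5 head=6: st.MEM+xor.ALU i6+i7 2-wide
#6 head=8: add.ALU i8 tail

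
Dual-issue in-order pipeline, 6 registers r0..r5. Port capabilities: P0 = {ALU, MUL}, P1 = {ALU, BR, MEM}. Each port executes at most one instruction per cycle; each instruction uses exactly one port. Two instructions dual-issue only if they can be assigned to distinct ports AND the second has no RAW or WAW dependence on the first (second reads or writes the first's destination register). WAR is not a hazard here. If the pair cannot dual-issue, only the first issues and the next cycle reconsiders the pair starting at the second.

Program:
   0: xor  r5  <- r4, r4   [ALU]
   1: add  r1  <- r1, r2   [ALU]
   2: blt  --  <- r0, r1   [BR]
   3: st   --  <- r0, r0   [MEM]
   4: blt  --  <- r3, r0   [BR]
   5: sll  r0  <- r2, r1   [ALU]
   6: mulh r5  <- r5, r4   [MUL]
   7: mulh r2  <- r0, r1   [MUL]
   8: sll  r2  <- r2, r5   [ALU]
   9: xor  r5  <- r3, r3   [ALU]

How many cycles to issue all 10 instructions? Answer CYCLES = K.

CYCLES = 7

[0] i0,i1  xor/add  -- 2-wide
[1] i2  blt  -- no-port BR/MEM
[2] i3  st  -- no-port MEM/BR
[3] i4,i5  blt/sll  -- 2-wide
[4] i6  mulh  -- no-port MUL/MUL
[5] i7  mulh  -- RAW+WAW r2
[6] i8,i9  sll/xor  -- 2-wide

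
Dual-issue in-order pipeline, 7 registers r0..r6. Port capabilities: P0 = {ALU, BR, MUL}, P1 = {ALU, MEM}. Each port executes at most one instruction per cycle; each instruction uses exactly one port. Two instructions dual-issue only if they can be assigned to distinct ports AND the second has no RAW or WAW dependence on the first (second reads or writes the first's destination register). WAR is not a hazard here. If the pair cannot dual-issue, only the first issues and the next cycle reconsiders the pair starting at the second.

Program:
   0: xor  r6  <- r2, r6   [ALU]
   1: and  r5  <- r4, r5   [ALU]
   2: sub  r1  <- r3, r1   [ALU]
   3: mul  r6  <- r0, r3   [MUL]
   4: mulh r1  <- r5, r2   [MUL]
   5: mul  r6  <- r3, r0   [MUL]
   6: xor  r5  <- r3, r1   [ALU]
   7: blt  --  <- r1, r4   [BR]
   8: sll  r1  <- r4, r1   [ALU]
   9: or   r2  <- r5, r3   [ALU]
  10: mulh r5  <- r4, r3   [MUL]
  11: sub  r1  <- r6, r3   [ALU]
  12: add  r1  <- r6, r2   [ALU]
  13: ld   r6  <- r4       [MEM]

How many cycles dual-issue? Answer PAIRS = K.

PAIRS = 6

[0] i0+i1  xor+and  -- 2-wide
[1] i2+i3  sub+mul  -- 2-wide
[2] i4  mulh  -- no-port MUL/MUL
[3] i5+i6  mul+xor  -- 2-wide
[4] i7+i8  blt+sll  -- 2-wide
[5] i9+i10  or+mulh  -- 2-wide
[6] i11  sub  -- WAW r1
[7] i12+i13  add+ld  -- 2-wide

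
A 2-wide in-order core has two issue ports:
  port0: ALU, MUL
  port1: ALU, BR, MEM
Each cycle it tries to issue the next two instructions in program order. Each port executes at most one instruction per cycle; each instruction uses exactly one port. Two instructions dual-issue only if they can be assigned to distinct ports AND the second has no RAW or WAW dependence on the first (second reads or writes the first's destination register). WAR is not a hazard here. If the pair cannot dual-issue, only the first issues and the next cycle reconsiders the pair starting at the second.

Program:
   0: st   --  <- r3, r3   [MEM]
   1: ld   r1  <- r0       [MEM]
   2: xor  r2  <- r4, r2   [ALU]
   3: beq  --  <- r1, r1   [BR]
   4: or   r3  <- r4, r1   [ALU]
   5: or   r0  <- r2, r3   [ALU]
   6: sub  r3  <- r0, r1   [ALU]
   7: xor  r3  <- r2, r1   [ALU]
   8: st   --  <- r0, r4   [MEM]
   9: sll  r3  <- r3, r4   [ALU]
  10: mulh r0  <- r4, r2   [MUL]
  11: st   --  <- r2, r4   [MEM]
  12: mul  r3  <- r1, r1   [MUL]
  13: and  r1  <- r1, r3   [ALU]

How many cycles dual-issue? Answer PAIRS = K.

c0: i0 st  no-port MEM/MEM
c1: i1&i2 ld xor  pair
c2: i3&i4 beq or  pair
c3: i5 or  RAW r0
c4: i6 sub  WAW r3
c5: i7&i8 xor st  pair
c6: i9&i10 sll mulh  pair
c7: i11&i12 st mul  pair
c8: i13 and  tail

PAIRS = 5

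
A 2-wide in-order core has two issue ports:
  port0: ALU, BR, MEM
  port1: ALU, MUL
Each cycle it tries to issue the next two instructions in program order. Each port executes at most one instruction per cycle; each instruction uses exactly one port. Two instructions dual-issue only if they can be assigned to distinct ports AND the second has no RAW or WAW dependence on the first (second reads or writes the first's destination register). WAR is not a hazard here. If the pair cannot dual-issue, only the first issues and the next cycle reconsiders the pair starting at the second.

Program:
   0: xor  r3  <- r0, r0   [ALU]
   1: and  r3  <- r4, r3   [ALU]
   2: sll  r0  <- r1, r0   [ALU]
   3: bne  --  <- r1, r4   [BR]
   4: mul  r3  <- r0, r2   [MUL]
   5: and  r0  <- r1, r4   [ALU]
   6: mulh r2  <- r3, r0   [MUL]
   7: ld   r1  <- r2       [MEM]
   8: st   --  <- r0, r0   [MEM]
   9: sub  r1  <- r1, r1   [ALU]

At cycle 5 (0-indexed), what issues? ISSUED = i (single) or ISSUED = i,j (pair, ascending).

ISSUED = 7

[0] i0  xor  -- RAW+WAW r3
[1] i1/i2  and/sll  -- 2-wide
[2] i3/i4  bne/mul  -- 2-wide
[3] i5  and  -- RAW r0
[4] i6  mulh  -- RAW r2
[5] i7  ld  -- no-port MEM/MEM
[6] i8/i9  st/sub  -- 2-wide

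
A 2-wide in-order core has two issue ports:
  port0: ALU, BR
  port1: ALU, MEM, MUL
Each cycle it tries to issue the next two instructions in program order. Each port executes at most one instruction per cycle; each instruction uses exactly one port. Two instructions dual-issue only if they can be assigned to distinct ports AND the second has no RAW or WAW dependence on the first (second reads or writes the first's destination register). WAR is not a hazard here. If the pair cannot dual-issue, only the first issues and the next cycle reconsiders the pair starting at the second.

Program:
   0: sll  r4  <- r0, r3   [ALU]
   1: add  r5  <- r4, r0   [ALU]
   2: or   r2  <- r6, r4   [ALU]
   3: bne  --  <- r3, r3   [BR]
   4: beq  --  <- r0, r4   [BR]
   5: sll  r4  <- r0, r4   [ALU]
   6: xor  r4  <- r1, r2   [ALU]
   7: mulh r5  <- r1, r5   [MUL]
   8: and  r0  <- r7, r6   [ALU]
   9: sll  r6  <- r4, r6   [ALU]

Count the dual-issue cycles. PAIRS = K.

PAIRS = 4

  cy0 -> i0 (sll.ALU) RAW r4
  cy1 -> i1/i2 (add.ALU;or.ALU) dual
  cy2 -> i3 (bne.BR) no-port BR/BR
  cy3 -> i4/i5 (beq.BR;sll.ALU) dual
  cy4 -> i6/i7 (xor.ALU;mulh.MUL) dual
  cy5 -> i8/i9 (and.ALU;sll.ALU) dual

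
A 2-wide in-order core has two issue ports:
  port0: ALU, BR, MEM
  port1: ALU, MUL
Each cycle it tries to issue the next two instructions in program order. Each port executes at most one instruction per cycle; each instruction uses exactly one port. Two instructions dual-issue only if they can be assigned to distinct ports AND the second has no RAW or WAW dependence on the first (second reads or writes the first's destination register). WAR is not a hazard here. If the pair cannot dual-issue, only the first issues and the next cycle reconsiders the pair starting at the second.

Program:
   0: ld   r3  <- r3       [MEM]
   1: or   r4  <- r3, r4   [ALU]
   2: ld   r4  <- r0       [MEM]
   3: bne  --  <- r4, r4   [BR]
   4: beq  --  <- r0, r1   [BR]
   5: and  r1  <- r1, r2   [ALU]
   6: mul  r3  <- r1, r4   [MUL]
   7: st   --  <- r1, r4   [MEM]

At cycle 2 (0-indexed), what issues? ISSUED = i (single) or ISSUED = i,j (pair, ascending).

#0 head=0: ld.MEM i0 RAW r3
#1 head=1: or.ALU i1 WAW r4
#2 head=2: ld.MEM i2 no-port MEM/BR
#3 head=3: bne.BR i3 no-port BR/BR
#4 head=4: beq.BR;and.ALU i4+i5 2-wide
#5 head=6: mul.MUL;st.MEM i6+i7 2-wide

ISSUED = 2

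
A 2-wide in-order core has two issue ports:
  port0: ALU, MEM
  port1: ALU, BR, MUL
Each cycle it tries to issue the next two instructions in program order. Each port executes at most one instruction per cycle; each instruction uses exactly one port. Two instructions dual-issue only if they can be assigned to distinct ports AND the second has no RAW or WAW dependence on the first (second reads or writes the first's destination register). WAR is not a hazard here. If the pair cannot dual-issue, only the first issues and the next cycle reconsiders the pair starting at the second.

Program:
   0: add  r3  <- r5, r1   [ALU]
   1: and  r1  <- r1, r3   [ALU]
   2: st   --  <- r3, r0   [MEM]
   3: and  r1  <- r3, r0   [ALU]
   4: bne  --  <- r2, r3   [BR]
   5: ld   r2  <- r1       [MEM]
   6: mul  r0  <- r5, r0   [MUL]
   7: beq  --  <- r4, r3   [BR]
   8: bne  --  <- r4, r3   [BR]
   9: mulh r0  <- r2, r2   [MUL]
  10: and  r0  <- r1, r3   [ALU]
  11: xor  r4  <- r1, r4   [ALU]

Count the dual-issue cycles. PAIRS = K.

c0: i0 add  RAW r3
c1: i1/i2 and st  2-wide
c2: i3/i4 and bne  2-wide
c3: i5/i6 ld mul  2-wide
c4: i7 beq  no-port BR/BR
c5: i8 bne  no-port BR/MUL
c6: i9 mulh  WAW r0
c7: i10/i11 and xor  2-wide

PAIRS = 4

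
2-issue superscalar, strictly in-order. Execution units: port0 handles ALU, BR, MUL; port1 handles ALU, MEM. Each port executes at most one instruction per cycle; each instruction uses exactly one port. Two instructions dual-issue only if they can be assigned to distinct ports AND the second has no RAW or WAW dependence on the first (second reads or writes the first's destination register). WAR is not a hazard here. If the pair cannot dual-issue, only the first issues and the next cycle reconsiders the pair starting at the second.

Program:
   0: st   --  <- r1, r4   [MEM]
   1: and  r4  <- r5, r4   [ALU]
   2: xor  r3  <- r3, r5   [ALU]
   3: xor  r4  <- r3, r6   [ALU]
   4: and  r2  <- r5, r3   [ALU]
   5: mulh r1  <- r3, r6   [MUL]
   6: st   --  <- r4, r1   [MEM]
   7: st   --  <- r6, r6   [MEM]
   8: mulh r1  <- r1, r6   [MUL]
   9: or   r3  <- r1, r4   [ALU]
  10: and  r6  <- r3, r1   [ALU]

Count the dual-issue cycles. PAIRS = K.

PAIRS = 3

[0] i0,i1  st.MEM;and.ALU  -- pair
[1] i2  xor.ALU  -- RAW r3
[2] i3,i4  xor.ALU;and.ALU  -- pair
[3] i5  mulh.MUL  -- RAW r1
[4] i6  st.MEM  -- no-port MEM/MEM
[5] i7,i8  st.MEM;mulh.MUL  -- pair
[6] i9  or.ALU  -- RAW r3
[7] i10  and.ALU  -- tail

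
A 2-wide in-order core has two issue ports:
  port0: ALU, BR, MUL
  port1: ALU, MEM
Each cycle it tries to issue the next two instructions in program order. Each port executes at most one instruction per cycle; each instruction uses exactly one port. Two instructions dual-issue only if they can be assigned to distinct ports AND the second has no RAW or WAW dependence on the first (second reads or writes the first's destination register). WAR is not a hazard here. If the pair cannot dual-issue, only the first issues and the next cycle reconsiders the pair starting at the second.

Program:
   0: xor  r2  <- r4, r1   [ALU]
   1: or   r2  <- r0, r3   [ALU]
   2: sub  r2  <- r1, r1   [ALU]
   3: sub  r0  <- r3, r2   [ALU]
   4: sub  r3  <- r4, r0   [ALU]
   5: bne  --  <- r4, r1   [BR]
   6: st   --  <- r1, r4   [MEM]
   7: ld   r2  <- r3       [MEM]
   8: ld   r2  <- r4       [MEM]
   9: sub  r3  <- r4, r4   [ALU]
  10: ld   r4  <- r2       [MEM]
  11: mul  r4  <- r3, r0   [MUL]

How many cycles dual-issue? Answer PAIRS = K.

c0: i0 xor  WAW r2
c1: i1 or  WAW r2
c2: i2 sub  RAW r2
c3: i3 sub  RAW r0
c4: i4+i5 sub+bne  dual
c5: i6 st  no-port MEM/MEM
c6: i7 ld  no-port MEM/MEM
c7: i8+i9 ld+sub  dual
c8: i10 ld  WAW r4
c9: i11 mul  tail

PAIRS = 2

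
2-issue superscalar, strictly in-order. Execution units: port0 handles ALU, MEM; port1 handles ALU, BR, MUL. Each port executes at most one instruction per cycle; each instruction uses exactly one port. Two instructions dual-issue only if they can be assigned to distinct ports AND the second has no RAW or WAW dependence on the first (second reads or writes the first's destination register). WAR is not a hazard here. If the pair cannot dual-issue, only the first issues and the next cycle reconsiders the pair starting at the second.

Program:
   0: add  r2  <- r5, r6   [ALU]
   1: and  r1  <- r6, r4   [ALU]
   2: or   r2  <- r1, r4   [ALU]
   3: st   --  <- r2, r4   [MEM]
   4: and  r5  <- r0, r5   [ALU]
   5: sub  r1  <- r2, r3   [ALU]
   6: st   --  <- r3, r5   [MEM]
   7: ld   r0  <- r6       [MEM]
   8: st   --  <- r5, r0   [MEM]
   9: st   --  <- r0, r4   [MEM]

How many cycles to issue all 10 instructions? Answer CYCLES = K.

CYCLES = 7

#0 head=0: add.ALU+and.ALU i0,i1 2-wide
#1 head=2: or.ALU i2 RAW r2
#2 head=3: st.MEM+and.ALU i3,i4 2-wide
#3 head=5: sub.ALU+st.MEM i5,i6 2-wide
#4 head=7: ld.MEM i7 no-port MEM/MEM
#5 head=8: st.MEM i8 no-port MEM/MEM
#6 head=9: st.MEM i9 tail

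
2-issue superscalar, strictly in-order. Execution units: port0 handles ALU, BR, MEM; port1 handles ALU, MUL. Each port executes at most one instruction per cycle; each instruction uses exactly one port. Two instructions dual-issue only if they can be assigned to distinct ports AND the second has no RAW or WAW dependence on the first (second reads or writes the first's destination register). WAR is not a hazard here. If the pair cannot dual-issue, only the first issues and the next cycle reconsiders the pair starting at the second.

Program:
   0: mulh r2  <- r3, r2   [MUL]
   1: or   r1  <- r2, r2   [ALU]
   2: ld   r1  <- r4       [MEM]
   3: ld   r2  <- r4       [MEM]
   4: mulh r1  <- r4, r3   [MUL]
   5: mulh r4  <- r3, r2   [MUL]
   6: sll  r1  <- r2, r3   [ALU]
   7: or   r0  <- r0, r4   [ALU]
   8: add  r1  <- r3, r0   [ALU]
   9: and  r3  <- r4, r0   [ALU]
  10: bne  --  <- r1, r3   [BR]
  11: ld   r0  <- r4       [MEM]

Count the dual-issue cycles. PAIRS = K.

c0: i0 mulh.MUL  RAW r2
c1: i1 or.ALU  WAW r1
c2: i2 ld.MEM  no-port MEM/MEM
c3: i3+i4 ld.MEM+mulh.MUL  dual
c4: i5+i6 mulh.MUL+sll.ALU  dual
c5: i7 or.ALU  RAW r0
c6: i8+i9 add.ALU+and.ALU  dual
c7: i10 bne.BR  no-port BR/MEM
c8: i11 ld.MEM  tail

PAIRS = 3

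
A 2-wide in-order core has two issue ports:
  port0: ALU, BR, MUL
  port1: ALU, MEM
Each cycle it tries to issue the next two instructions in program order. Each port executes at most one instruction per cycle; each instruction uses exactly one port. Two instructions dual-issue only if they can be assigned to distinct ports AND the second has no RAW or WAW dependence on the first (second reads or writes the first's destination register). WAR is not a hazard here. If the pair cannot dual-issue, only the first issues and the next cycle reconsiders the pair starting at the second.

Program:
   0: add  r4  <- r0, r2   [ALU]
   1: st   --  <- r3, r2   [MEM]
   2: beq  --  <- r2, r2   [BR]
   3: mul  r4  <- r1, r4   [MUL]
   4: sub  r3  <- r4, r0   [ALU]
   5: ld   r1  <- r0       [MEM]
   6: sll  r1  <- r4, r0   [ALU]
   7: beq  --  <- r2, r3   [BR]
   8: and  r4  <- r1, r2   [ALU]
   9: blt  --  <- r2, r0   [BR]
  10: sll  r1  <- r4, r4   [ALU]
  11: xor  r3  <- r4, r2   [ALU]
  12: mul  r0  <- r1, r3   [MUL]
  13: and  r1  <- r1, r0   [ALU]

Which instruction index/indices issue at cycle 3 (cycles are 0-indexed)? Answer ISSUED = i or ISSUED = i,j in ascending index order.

ISSUED = 4,5

t=0 i0,i1:add/st ; pair
t=1 i2:beq ; no-port BR/MUL
t=2 i3:mul ; RAW r4
t=3 i4,i5:sub/ld ; pair
t=4 i6,i7:sll/beq ; pair
t=5 i8,i9:and/blt ; pair
t=6 i10,i11:sll/xor ; pair
t=7 i12:mul ; RAW r0
t=8 i13:and ; tail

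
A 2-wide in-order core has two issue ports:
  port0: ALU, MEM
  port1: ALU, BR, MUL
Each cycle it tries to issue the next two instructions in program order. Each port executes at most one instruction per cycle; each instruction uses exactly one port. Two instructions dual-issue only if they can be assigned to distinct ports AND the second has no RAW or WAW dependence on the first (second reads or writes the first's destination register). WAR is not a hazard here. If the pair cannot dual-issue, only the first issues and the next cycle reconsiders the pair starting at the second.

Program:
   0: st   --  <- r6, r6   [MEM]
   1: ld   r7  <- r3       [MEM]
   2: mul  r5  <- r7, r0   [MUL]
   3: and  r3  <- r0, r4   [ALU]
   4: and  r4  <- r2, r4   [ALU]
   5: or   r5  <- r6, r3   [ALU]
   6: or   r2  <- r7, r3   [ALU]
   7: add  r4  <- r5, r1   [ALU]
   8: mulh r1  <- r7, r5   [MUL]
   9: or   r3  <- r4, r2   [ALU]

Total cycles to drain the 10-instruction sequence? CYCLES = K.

#0 head=0: st.MEM i0 no-port MEM/MEM
#1 head=1: ld.MEM i1 RAW r7
#2 head=2: mul.MUL and.ALU i2+i3 pair
#3 head=4: and.ALU or.ALU i4+i5 pair
#4 head=6: or.ALU add.ALU i6+i7 pair
#5 head=8: mulh.MUL or.ALU i8+i9 pair

CYCLES = 6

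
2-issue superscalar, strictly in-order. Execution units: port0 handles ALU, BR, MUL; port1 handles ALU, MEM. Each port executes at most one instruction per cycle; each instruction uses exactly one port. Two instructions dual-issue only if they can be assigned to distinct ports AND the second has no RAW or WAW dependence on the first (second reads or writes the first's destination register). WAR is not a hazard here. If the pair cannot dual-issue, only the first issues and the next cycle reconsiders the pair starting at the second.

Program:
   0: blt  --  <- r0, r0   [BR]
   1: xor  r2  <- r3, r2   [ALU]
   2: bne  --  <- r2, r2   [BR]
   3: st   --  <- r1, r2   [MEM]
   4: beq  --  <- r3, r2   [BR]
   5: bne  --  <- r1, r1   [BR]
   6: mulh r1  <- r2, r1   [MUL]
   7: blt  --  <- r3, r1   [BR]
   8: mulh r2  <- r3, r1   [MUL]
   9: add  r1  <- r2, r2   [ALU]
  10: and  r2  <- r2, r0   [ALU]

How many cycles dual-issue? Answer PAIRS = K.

PAIRS = 3

  cy0 -> i0,i1 (blt xor) 2-wide
  cy1 -> i2,i3 (bne st) 2-wide
  cy2 -> i4 (beq) no-port BR/BR
  cy3 -> i5 (bne) no-port BR/MUL
  cy4 -> i6 (mulh) no-port MUL/BR
  cy5 -> i7 (blt) no-port BR/MUL
  cy6 -> i8 (mulh) RAW r2
  cy7 -> i9,i10 (add and) 2-wide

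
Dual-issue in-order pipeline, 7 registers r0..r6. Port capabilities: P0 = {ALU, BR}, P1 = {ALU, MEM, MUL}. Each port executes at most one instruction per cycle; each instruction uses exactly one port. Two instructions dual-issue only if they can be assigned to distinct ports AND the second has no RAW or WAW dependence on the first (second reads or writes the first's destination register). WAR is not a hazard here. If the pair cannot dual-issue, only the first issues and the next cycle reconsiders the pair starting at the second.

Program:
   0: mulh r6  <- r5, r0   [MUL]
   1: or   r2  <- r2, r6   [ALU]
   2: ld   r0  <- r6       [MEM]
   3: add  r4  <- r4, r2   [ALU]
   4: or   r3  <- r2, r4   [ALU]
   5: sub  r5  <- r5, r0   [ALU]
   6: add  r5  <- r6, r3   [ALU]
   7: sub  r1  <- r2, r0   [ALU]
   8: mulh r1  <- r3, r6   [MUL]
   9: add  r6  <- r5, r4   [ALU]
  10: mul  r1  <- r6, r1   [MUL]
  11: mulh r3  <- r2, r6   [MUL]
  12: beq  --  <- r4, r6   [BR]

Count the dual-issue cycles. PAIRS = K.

PAIRS = 5

0. mulh.MUL @i0  | RAW r6
1. or.ALU/ld.MEM @i1/i2  | dual
2. add.ALU @i3  | RAW r4
3. or.ALU/sub.ALU @i4/i5  | dual
4. add.ALU/sub.ALU @i6/i7  | dual
5. mulh.MUL/add.ALU @i8/i9  | dual
6. mul.MUL @i10  | no-port MUL/MUL
7. mulh.MUL/beq.BR @i11/i12  | dual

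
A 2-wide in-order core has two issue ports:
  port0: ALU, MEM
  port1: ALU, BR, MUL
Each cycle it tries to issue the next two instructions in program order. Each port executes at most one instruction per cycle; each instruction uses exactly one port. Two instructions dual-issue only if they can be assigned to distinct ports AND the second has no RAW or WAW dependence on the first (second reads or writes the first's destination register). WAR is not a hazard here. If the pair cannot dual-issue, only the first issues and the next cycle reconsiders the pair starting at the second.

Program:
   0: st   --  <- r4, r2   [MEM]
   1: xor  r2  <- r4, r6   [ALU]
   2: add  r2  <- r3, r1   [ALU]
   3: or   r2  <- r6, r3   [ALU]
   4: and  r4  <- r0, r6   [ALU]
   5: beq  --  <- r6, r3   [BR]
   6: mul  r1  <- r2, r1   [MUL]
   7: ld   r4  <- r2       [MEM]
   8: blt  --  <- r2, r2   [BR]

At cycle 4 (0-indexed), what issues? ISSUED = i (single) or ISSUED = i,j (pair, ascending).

ISSUED = 6,7

c0: i0&i1 st+xor  2-wide
c1: i2 add  WAW r2
c2: i3&i4 or+and  2-wide
c3: i5 beq  no-port BR/MUL
c4: i6&i7 mul+ld  2-wide
c5: i8 blt  tail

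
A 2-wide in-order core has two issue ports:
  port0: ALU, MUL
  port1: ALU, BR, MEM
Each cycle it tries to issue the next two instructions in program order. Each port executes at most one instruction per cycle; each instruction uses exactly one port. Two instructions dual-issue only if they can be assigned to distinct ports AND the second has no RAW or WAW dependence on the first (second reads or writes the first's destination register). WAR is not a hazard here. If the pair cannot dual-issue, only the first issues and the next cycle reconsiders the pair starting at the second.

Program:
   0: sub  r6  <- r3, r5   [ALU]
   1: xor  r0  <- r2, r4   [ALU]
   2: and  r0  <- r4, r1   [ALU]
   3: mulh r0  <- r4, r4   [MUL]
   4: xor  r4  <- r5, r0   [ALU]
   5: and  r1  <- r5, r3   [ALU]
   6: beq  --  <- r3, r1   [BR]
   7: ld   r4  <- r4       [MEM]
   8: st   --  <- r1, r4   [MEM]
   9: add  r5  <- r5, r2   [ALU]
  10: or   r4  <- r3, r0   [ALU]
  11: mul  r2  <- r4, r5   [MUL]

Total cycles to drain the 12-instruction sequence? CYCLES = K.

0. sub xor @i0,i1  | 2-wide
1. and @i2  | WAW r0
2. mulh @i3  | RAW r0
3. xor and @i4,i5  | 2-wide
4. beq @i6  | no-port BR/MEM
5. ld @i7  | no-port MEM/MEM
6. st add @i8,i9  | 2-wide
7. or @i10  | RAW r4
8. mul @i11  | tail

CYCLES = 9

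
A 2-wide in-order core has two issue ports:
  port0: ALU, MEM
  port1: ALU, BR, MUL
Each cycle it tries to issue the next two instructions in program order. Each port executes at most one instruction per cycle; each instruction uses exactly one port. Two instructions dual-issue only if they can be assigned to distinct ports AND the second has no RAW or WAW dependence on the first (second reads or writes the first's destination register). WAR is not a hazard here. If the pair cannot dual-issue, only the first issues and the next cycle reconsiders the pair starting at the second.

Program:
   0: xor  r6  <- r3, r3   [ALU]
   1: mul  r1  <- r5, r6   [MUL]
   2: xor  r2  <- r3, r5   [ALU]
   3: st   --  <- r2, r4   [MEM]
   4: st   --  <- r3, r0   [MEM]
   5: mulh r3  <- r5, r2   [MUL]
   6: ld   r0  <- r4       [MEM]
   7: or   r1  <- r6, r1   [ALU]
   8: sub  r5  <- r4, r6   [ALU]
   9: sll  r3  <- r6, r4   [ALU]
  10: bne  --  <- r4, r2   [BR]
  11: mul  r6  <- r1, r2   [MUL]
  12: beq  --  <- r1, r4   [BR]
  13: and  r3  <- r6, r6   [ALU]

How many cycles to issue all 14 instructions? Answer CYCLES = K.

CYCLES = 9

c0: i0 xor  RAW r6
c1: i1,i2 mul/xor  pair
c2: i3 st  no-port MEM/MEM
c3: i4,i5 st/mulh  pair
c4: i6,i7 ld/or  pair
c5: i8,i9 sub/sll  pair
c6: i10 bne  no-port BR/MUL
c7: i11 mul  no-port MUL/BR
c8: i12,i13 beq/and  pair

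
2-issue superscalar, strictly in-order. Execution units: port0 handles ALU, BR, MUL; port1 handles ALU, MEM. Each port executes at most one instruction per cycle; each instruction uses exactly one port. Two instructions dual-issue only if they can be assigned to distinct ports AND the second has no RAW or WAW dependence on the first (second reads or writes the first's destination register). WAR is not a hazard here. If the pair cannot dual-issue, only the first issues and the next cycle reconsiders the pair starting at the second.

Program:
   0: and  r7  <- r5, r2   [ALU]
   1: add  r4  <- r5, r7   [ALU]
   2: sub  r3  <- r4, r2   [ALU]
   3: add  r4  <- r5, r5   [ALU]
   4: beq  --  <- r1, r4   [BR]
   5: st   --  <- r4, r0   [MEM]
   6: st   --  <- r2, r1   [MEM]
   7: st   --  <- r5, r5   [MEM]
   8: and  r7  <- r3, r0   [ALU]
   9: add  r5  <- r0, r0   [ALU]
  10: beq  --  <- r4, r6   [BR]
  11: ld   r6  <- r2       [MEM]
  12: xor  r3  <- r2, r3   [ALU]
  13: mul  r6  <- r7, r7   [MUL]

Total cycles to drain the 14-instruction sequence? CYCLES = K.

0. and.ALU @i0  | RAW r7
1. add.ALU @i1  | RAW r4
2. sub.ALU;add.ALU @i2+i3  | 2-wide
3. beq.BR;st.MEM @i4+i5  | 2-wide
4. st.MEM @i6  | no-port MEM/MEM
5. st.MEM;and.ALU @i7+i8  | 2-wide
6. add.ALU;beq.BR @i9+i10  | 2-wide
7. ld.MEM;xor.ALU @i11+i12  | 2-wide
8. mul.MUL @i13  | tail

CYCLES = 9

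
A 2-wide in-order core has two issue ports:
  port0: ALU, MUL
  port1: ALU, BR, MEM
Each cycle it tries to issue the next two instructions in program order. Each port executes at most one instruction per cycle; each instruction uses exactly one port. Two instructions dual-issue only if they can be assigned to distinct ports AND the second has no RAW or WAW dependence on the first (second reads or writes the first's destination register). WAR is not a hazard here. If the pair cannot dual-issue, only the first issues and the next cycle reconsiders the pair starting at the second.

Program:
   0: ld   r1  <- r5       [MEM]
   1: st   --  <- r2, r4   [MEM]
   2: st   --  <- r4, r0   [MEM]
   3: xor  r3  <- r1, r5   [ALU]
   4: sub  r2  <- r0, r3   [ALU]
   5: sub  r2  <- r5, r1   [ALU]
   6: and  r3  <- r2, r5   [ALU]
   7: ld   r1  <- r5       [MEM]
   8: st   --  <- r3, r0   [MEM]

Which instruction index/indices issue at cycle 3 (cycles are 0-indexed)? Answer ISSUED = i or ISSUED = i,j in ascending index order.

ISSUED = 4

[0] i0  ld.MEM  -- no-port MEM/MEM
[1] i1  st.MEM  -- no-port MEM/MEM
[2] i2+i3  st.MEM/xor.ALU  -- dual
[3] i4  sub.ALU  -- WAW r2
[4] i5  sub.ALU  -- RAW r2
[5] i6+i7  and.ALU/ld.MEM  -- dual
[6] i8  st.MEM  -- tail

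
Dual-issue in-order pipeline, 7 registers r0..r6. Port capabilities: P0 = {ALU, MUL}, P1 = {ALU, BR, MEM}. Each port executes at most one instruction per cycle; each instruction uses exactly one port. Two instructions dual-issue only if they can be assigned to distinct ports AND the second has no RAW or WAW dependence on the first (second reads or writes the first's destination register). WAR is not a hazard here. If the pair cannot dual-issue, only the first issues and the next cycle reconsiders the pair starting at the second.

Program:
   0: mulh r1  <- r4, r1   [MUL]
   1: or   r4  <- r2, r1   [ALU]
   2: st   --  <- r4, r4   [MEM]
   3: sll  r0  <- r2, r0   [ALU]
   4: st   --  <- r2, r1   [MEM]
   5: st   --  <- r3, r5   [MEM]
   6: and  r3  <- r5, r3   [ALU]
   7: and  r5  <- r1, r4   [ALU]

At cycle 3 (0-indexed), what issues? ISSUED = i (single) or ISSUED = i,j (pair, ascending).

[0] i0  mulh.MUL  -- RAW r1
[1] i1  or.ALU  -- RAW r4
[2] i2+i3  st.MEM/sll.ALU  -- pair
[3] i4  st.MEM  -- no-port MEM/MEM
[4] i5+i6  st.MEM/and.ALU  -- pair
[5] i7  and.ALU  -- tail

ISSUED = 4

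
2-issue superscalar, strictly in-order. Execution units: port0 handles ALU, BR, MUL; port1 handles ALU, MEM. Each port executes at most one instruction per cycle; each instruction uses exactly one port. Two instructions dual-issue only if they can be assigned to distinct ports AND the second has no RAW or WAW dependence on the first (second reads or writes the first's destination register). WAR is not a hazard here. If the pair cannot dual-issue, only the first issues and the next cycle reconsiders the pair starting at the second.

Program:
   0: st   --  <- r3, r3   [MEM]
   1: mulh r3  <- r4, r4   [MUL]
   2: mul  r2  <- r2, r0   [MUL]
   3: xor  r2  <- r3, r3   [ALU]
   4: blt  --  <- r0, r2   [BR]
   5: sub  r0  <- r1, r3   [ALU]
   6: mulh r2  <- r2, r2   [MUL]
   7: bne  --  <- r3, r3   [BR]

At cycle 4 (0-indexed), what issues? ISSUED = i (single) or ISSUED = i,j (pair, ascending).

ISSUED = 6

c0: i0/i1 st.MEM mulh.MUL  dual
c1: i2 mul.MUL  WAW r2
c2: i3 xor.ALU  RAW r2
c3: i4/i5 blt.BR sub.ALU  dual
c4: i6 mulh.MUL  no-port MUL/BR
c5: i7 bne.BR  tail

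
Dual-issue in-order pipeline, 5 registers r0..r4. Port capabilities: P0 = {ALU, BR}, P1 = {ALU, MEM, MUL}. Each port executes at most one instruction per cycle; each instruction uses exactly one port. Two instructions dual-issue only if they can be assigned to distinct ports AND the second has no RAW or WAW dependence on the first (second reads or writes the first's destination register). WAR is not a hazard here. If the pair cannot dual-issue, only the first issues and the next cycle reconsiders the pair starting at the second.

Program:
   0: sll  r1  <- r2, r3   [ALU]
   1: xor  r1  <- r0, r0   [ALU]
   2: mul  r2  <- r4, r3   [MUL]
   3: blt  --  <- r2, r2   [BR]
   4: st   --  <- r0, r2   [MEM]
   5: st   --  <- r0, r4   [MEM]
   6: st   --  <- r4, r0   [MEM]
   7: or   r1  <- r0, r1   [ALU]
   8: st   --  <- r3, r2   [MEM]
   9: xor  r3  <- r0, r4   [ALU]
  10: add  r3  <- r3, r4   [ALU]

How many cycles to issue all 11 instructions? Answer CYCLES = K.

[0] i0  sll  -- WAW r1
[1] i1+i2  xor/mul  -- pair
[2] i3+i4  blt/st  -- pair
[3] i5  st  -- no-port MEM/MEM
[4] i6+i7  st/or  -- pair
[5] i8+i9  st/xor  -- pair
[6] i10  add  -- tail

CYCLES = 7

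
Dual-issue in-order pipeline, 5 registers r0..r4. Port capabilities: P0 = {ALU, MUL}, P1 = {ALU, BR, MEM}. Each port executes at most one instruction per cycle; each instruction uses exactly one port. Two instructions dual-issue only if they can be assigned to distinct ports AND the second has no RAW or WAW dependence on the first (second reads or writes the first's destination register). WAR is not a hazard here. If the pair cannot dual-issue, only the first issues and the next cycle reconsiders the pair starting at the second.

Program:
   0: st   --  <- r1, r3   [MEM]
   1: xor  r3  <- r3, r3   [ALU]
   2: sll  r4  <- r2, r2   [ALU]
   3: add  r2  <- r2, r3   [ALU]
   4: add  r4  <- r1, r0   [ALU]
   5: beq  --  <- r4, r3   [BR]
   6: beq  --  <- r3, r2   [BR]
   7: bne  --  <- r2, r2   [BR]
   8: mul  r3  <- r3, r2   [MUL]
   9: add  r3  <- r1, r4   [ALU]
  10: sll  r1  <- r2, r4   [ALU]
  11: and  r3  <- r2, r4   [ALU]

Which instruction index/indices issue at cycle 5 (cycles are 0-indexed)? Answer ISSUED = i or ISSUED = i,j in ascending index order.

0. st/xor @i0&i1  | 2-wide
1. sll/add @i2&i3  | 2-wide
2. add @i4  | RAW r4
3. beq @i5  | no-port BR/BR
4. beq @i6  | no-port BR/BR
5. bne/mul @i7&i8  | 2-wide
6. add/sll @i9&i10  | 2-wide
7. and @i11  | tail

ISSUED = 7,8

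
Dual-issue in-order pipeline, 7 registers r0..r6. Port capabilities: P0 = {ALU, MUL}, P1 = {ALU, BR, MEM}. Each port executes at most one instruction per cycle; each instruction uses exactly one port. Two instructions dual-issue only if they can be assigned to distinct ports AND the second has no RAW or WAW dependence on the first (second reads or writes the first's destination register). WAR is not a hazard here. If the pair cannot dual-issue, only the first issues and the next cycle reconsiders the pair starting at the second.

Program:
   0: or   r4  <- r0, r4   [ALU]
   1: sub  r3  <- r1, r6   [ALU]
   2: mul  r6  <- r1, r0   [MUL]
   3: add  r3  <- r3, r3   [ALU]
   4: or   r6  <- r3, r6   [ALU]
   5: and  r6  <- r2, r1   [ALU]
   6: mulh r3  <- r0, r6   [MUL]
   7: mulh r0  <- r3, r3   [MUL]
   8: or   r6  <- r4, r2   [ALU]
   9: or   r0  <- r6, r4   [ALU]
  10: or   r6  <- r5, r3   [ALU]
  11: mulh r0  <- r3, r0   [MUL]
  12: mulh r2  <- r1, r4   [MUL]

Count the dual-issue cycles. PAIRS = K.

PAIRS = 4

0. or/sub @i0+i1  | 2-wide
1. mul/add @i2+i3  | 2-wide
2. or @i4  | WAW r6
3. and @i5  | RAW r6
4. mulh @i6  | no-port MUL/MUL
5. mulh/or @i7+i8  | 2-wide
6. or/or @i9+i10  | 2-wide
7. mulh @i11  | no-port MUL/MUL
8. mulh @i12  | tail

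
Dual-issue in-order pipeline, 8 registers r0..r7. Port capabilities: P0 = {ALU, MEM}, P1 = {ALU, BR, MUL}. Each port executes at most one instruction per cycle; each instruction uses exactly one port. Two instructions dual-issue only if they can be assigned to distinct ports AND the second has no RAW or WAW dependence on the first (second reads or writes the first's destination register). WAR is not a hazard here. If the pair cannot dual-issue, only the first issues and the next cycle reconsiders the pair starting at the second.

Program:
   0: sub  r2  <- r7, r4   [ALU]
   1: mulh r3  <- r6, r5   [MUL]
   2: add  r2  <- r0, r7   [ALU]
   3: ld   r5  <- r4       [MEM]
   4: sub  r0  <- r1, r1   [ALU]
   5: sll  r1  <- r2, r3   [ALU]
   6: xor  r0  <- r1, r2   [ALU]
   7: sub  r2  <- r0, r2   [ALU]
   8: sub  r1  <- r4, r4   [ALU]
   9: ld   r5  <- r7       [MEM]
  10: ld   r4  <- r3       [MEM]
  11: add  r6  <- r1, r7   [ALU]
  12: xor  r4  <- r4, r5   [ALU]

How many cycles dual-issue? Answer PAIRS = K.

[0] i0/i1  sub.ALU mulh.MUL  -- pair
[1] i2/i3  add.ALU ld.MEM  -- pair
[2] i4/i5  sub.ALU sll.ALU  -- pair
[3] i6  xor.ALU  -- RAW r0
[4] i7/i8  sub.ALU sub.ALU  -- pair
[5] i9  ld.MEM  -- no-port MEM/MEM
[6] i10/i11  ld.MEM add.ALU  -- pair
[7] i12  xor.ALU  -- tail

PAIRS = 5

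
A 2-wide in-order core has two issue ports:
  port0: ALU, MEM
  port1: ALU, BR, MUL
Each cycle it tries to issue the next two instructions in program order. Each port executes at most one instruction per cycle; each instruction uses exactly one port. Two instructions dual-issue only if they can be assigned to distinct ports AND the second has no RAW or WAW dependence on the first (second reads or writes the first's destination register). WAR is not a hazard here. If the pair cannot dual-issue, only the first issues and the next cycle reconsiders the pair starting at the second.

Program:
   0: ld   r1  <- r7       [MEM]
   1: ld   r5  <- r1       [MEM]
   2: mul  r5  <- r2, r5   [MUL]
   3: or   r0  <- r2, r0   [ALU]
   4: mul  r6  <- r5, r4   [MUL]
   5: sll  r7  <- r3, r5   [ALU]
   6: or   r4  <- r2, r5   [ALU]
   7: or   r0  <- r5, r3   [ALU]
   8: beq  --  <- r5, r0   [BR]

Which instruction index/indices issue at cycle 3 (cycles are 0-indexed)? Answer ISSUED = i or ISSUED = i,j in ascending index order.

c0: i0 ld.MEM  no-port MEM/MEM
c1: i1 ld.MEM  RAW+WAW r5
c2: i2&i3 mul.MUL;or.ALU  dual
c3: i4&i5 mul.MUL;sll.ALU  dual
c4: i6&i7 or.ALU;or.ALU  dual
c5: i8 beq.BR  tail

ISSUED = 4,5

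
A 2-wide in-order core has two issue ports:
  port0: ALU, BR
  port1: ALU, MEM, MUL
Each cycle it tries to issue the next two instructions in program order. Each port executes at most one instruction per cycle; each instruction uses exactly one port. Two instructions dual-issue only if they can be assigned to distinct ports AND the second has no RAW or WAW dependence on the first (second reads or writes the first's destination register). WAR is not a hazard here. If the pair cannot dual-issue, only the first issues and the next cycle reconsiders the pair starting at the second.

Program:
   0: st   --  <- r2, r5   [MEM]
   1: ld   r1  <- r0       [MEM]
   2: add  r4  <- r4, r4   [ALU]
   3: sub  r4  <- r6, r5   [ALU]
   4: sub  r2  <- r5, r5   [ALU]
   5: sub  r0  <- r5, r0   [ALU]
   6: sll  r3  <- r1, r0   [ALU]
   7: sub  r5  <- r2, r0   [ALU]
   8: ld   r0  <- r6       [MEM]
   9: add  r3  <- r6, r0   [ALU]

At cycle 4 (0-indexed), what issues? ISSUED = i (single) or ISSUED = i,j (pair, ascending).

c0: i0 st.MEM  no-port MEM/MEM
c1: i1,i2 ld.MEM+add.ALU  dual
c2: i3,i4 sub.ALU+sub.ALU  dual
c3: i5 sub.ALU  RAW r0
c4: i6,i7 sll.ALU+sub.ALU  dual
c5: i8 ld.MEM  RAW r0
c6: i9 add.ALU  tail

ISSUED = 6,7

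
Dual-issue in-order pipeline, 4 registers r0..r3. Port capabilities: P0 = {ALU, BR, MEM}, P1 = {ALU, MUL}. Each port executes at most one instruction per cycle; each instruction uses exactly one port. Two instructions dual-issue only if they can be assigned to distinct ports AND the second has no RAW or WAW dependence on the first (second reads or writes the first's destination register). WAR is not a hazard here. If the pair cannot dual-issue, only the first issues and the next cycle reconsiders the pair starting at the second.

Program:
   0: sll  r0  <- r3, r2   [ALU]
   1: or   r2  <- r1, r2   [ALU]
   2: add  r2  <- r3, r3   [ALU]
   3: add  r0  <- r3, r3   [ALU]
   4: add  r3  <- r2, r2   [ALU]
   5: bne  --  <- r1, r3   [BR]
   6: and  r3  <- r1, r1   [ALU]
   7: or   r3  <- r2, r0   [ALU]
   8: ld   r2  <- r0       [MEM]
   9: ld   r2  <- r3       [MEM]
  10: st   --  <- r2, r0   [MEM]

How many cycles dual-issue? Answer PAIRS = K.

#0 head=0: sll.ALU/or.ALU i0,i1 dual
#1 head=2: add.ALU/add.ALU i2,i3 dual
#2 head=4: add.ALU i4 RAW r3
#3 head=5: bne.BR/and.ALU i5,i6 dual
#4 head=7: or.ALU/ld.MEM i7,i8 dual
#5 head=9: ld.MEM i9 no-port MEM/MEM
#6 head=10: st.MEM i10 tail

PAIRS = 4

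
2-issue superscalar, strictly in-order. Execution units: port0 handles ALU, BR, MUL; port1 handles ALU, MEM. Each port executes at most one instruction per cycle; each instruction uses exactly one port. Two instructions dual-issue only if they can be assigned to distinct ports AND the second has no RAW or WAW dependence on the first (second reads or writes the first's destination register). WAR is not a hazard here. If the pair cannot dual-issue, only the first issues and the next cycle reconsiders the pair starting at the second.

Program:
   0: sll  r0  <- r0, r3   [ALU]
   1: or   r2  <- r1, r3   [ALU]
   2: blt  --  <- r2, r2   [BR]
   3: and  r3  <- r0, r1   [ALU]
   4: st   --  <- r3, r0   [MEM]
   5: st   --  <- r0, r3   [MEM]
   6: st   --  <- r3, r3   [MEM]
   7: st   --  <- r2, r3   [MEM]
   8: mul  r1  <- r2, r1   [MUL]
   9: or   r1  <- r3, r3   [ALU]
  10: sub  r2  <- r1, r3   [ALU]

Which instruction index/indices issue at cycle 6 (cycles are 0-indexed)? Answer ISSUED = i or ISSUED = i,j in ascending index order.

#0 head=0: sll;or i0,i1 2-wide
#1 head=2: blt;and i2,i3 2-wide
#2 head=4: st i4 no-port MEM/MEM
#3 head=5: st i5 no-port MEM/MEM
#4 head=6: st i6 no-port MEM/MEM
#5 head=7: st;mul i7,i8 2-wide
#6 head=9: or i9 RAW r1
#7 head=10: sub i10 tail

ISSUED = 9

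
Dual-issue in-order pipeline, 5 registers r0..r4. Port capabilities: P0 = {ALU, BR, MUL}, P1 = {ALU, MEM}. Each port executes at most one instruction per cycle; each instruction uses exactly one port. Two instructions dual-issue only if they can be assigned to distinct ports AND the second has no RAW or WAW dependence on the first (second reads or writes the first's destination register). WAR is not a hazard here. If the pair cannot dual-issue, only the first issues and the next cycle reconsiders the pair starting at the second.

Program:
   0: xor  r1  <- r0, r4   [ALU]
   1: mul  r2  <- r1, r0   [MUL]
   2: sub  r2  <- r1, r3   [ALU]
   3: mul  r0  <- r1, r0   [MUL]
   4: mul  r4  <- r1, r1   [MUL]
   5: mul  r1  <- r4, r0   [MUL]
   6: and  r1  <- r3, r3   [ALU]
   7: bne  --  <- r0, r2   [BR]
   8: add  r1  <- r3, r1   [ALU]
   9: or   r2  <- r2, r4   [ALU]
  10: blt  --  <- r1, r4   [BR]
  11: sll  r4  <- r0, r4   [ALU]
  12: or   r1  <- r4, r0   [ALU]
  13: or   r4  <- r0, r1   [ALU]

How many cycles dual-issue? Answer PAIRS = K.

PAIRS = 4

[0] i0  xor  -- RAW r1
[1] i1  mul  -- WAW r2
[2] i2/i3  sub/mul  -- dual
[3] i4  mul  -- no-port MUL/MUL
[4] i5  mul  -- WAW r1
[5] i6/i7  and/bne  -- dual
[6] i8/i9  add/or  -- dual
[7] i10/i11  blt/sll  -- dual
[8] i12  or  -- RAW r1
[9] i13  or  -- tail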